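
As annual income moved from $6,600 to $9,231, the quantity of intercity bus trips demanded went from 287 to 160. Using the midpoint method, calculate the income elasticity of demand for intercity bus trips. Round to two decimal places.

%ΔQ = (160 − 287)/[(287+160)/2] = -127/223.5 ≈ -0.5682.
%ΔI = (9,231 − 6,600)/[(6,600+9,231)/2] = 2631/7915.5 ≈ 0.3324.
E_I = %ΔQ/%ΔI ≈ -1.71.
E_I < 0: inferior good.

-1.71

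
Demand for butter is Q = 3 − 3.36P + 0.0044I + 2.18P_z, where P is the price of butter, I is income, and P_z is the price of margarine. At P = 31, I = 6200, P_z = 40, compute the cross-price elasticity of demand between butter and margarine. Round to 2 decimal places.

First evaluate Q: 3 − 3.36(31) + 0.0044(6200) + 2.18(40) = 3 − 104.16 + 27.28 + 87.2 = 13.32.
∂Q/∂P_z = +2.18, so E_xy = 2.18·(40/13.32) ≈ 6.55.
E_xy > 0: the goods are substitutes.

6.55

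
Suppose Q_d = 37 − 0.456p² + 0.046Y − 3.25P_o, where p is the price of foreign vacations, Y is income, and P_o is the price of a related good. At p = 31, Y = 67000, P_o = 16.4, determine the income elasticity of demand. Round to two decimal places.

1.17

Evaluating quantity at (p, Y, P_o) gives Q_d = 37 − 0.456(31)² + 0.046(67000) − 3.25(16.4) = 37 − 438.216 + 3082 − 53.3 = 2627.484.
∂Q_d/∂Y = +0.046, so E_I = 0.046·(67000/2627.484) ≈ 1.17.
E_I > 1: normal good (luxury).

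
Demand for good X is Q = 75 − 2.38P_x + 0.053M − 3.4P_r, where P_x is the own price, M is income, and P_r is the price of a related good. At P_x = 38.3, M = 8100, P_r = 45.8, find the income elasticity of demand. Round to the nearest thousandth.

Evaluating quantity at (P_x, M, P_r) gives Q = 75 − 2.38(38.3) + 0.053(8100) − 3.4(45.8) = 75 − 91.154 + 429.3 − 155.72 = 257.426.
∂Q/∂M = +0.053, so E_I = 0.053·(8100/257.426) ≈ 1.668.
E_I > 1: normal good (luxury).

1.668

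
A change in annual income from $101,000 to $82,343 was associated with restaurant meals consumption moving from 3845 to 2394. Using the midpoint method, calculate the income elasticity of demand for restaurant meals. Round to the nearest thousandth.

%ΔQ = (2394 − 3845)/[(3845+2394)/2] = -1451/3119.5 ≈ -0.4651.
%ΔM = (82,343 − 101,000)/[(101,000+82,343)/2] = -18657/91671.5 ≈ -0.2035.
E_I = %ΔQ/%ΔM ≈ 2.285.
E_I > 1: normal good (luxury).

2.285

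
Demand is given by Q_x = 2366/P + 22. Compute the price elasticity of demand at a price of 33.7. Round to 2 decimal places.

-0.76

At P = 33.7, Q_x = 92.2077.
dQ_x/dP = −2366/P² = −2.0833.
Point elasticity E = (dQ_x/dP)·(P/Q_x) = -2.0833 × 33.7/92.2077 ≈ -0.76.
|E| < 1, so demand is inelastic at this price.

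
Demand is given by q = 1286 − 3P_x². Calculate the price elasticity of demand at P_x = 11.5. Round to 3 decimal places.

At P_x = 11.5, q = 889.25.
dq/dP_x = −2·3·P_x = −69.
Point elasticity E = (dq/dP_x)·(P_x/q) = -69 × 11.5/889.25 ≈ -0.892.
|E| < 1, so demand is inelastic at this price.

-0.892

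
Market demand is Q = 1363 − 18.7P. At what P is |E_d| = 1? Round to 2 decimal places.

For linear demand Q = a − bP, E = −bP/(a − bP). |E| = 1 ⇒ bP = a − bP ⇒ P = a/(2b).
P = 1363/(2·18.7) ≈ 36.44.

36.44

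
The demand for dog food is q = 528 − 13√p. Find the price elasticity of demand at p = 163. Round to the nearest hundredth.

-0.23

At p = 163, q = 362.0271.
dq/dp = −13/(2√p) = −13/(2·12.7671).
Point elasticity E = (dq/dp)·(p/q) = -0.5091 × 163/362.0271 ≈ -0.23.
|E| < 1, so demand is inelastic at this price.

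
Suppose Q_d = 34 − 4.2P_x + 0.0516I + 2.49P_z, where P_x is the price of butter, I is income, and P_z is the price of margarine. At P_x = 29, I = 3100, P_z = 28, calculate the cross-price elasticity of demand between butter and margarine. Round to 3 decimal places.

First evaluate Q_d: 34 − 4.2(29) + 0.0516(3100) + 2.49(28) = 34 − 121.8 + 159.96 + 69.72 = 141.88.
∂Q_d/∂P_z = +2.49, so E_xy = 2.49·(28/141.88) ≈ 0.491.
E_xy > 0: the goods are substitutes.

0.491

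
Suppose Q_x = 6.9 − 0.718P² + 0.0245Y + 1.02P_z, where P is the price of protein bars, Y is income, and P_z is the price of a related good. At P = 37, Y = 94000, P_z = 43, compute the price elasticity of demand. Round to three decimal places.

Evaluating quantity at (P, Y, P_z) gives Q_x = 6.9 − 0.718(37)² + 0.0245(94000) + 1.02(43) = 6.9 − 982.942 + 2303 + 43.86 = 1370.818.
∂Q_x/∂P = −2·0.718·P = -53.132, so E_p = -53.132·(37/1370.818) ≈ -1.434.
|E_p| > 1: demand is elastic.

-1.434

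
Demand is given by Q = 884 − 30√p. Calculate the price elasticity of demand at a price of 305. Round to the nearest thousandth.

At p = 305, Q = 360.0725.
dQ/dp = −30/(2√p) = −30/(2·17.4642).
Point elasticity E = (dQ/dp)·(p/Q) = -0.8589 × 305/360.0725 ≈ -0.728.
|E| < 1, so demand is inelastic at this price.

-0.728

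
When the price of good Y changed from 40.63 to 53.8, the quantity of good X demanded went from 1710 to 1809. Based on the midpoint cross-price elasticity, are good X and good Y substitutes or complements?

substitutes

%ΔQ_x = (1809 − 1710)/[(1710+1809)/2] = 99/1759.5 ≈ 0.0563.
%ΔP_y = (53.8 − 40.63)/[(40.63+53.8)/2] ≈ 0.2789.
E_xy = 0.0563/0.2789 ≈ 0.202.
E_xy > 0, so the goods are substitutes.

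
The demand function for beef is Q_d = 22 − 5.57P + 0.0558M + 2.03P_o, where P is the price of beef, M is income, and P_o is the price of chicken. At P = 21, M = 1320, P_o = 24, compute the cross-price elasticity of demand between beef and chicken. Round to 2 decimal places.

1.78

Substituting, Q_d = 22 − 5.57(21) + 0.0558(1320) + 2.03(24) = 22 − 116.97 + 73.656 + 48.72 = 27.406.
∂Q_d/∂P_o = +2.03, so E_xy = 2.03·(24/27.406) ≈ 1.78.
E_xy > 0: the goods are substitutes.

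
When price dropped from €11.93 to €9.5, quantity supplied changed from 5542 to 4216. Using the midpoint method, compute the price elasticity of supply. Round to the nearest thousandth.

%Δq = (4216 − 5542)/[(5542 + 4216)/2] = -1326/4879 ≈ -0.2718.
%Δp = (9.5 − 11.93)/[(11.93 + 9.5)/2] = -2.43/10.715 ≈ -0.2268.
Arc elasticity E = %Δq/%Δp ≈ -0.2718/-0.2268 ≈ 1.198.
|E| > 1: supply is elastic over this range.

1.198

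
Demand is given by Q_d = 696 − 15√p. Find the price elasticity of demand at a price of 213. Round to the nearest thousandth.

-0.229

At p = 213, Q_d = 477.0822.
dQ_d/dp = −15/(2√p) = −15/(2·14.5945).
Point elasticity E = (dQ_d/dp)·(p/Q_d) = -0.5139 × 213/477.0822 ≈ -0.229.
|E| < 1, so demand is inelastic at this price.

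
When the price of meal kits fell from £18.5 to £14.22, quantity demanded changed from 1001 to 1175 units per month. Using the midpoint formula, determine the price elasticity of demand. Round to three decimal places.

-0.611

%ΔQ = (1175 − 1001)/[(1001 + 1175)/2] = 174/1088 ≈ 0.1599.
%ΔP = (14.22 − 18.5)/[(18.5 + 14.22)/2] = -4.28/16.36 ≈ -0.2616.
Arc elasticity E = %ΔQ/%ΔP ≈ 0.1599/-0.2616 ≈ -0.611.
|E| < 1: demand is inelastic over this range.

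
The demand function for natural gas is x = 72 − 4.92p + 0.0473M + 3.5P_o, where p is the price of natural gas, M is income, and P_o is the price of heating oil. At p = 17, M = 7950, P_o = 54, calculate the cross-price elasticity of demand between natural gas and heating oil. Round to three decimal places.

Evaluating quantity at (p, M, P_o) gives x = 72 − 4.92(17) + 0.0473(7950) + 3.5(54) = 72 − 83.64 + 376.035 + 189 = 553.395.
∂x/∂P_o = +3.5, so E_xy = 3.5·(54/553.395) ≈ 0.342.
E_xy > 0: the goods are substitutes.

0.342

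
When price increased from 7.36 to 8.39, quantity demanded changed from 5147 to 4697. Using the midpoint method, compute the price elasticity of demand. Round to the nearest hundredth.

%ΔQ = (4697 − 5147)/[(5147 + 4697)/2] = -450/4922 ≈ -0.0914.
%Δp = (8.39 − 7.36)/[(7.36 + 8.39)/2] = 1.03/7.875 ≈ 0.1308.
Arc elasticity E = %ΔQ/%Δp ≈ -0.0914/0.1308 ≈ -0.70.
|E| < 1: demand is inelastic over this range.

-0.70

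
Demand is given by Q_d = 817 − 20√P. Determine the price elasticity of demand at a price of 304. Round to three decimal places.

-0.372

At P = 304, Q_d = 468.2881.
dQ_d/dP = −20/(2√P) = −20/(2·17.4356).
Point elasticity E = (dQ_d/dP)·(P/Q_d) = -0.5735 × 304/468.2881 ≈ -0.372.
|E| < 1, so demand is inelastic at this price.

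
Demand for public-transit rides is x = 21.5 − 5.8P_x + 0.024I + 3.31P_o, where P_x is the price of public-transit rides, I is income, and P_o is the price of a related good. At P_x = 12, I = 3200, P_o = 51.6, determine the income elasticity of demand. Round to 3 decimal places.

First evaluate x: 21.5 − 5.8(12) + 0.024(3200) + 3.31(51.6) = 21.5 − 69.6 + 76.8 + 170.796 = 199.496.
∂x/∂I = +0.024, so E_I = 0.024·(3200/199.496) ≈ 0.385.
E_I ∈ (0,1): normal good (necessity).

0.385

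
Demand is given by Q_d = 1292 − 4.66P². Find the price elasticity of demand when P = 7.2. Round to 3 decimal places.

At P = 7.2, Q_d = 1050.4256.
dQ_d/dP = −2·4.66·P = −67.104.
Point elasticity E = (dQ_d/dP)·(P/Q_d) = -67.104 × 7.2/1050.4256 ≈ -0.460.
|E| < 1, so demand is inelastic at this price.

-0.460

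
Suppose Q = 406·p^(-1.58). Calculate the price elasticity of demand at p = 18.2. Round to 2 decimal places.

-1.58

For a Cobb–Douglas (constant-elasticity) form Q = A·p^α·…, the elasticity with respect to p equals the exponent α at every point.
Here the exponent on p is -1.58, so the price elasticity of demand is -1.58.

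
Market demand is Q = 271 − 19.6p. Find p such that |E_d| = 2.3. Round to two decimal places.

9.64

Set −bp/(a − bp) = −2.3 ⇒ bp = 2.3(a − bp) ⇒ bp(1+2.3) = 2.3·a.
p = 2.3·271/(19.6·3.3) ≈ 9.64.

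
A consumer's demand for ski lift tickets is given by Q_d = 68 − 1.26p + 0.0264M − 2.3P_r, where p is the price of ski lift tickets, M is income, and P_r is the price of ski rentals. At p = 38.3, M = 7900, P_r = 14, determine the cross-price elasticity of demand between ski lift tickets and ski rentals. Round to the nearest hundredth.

At the given point, Q_d = 68 − 1.26(38.3) + 0.0264(7900) − 2.3(14) = 68 − 48.258 + 208.56 − 32.2 = 196.102.
∂Q_d/∂P_r = −2.3, so E_xy = -2.3·(14/196.102) ≈ -0.16.
E_xy < 0: the goods are complements.

-0.16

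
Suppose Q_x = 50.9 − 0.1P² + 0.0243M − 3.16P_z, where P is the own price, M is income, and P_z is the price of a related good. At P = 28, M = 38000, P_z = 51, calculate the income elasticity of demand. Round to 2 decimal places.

Substituting, Q_x = 50.9 − 0.1(28)² + 0.0243(38000) − 3.16(51) = 50.9 − 78.4 + 923.4 − 161.16 = 734.74.
∂Q_x/∂M = +0.0243, so E_I = 0.0243·(38000/734.74) ≈ 1.26.
E_I > 1: normal good (luxury).

1.26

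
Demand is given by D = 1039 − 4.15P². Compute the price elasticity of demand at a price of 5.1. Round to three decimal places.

-0.232

At P = 5.1, D = 931.0585.
dD/dP = −2·4.15·P = −42.33.
Point elasticity E = (dD/dP)·(P/D) = -42.33 × 5.1/931.0585 ≈ -0.232.
|E| < 1, so demand is inelastic at this price.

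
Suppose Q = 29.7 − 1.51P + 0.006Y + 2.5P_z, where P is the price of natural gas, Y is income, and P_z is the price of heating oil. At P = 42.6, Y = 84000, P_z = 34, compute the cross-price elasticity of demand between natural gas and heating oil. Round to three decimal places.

Q = 29.7 − 1.51(42.6) + 0.006(84000) + 2.5(34) = 29.7 − 64.326 + 504 + 85 = 554.374.
∂Q/∂P_z = +2.5, so E_xy = 2.5·(34/554.374) ≈ 0.153.
E_xy > 0: the goods are substitutes.

0.153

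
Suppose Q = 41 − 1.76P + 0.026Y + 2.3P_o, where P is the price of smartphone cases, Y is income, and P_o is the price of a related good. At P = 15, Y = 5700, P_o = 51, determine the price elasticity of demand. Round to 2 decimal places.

Q = 41 − 1.76(15) + 0.026(5700) + 2.3(51) = 41 − 26.4 + 148.2 + 117.3 = 280.1.
∂Q/∂P = −1.76, so E_p = (−1.76)·(15/280.1) ≈ -0.09.
|E_p| < 1: demand is inelastic.

-0.09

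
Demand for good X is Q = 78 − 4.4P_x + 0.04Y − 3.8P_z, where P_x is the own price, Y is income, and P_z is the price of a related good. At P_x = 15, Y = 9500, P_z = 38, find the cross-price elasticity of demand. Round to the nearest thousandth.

-0.583

Evaluating quantity at (P_x, Y, P_z) gives Q = 78 − 4.4(15) + 0.04(9500) − 3.8(38) = 78 − 66 + 380 − 144.4 = 247.6.
∂Q/∂P_z = −3.8, so E_xy = -3.8·(38/247.6) ≈ -0.583.
E_xy < 0: the goods are complements.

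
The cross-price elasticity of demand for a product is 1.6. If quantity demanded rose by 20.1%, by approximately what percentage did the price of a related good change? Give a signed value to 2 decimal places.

%ΔQ ≈ E × %ΔP_y ⇒ %ΔP_y = %ΔQ / E = (20.1%)/(1.6) ≈ 12.56%.

12.56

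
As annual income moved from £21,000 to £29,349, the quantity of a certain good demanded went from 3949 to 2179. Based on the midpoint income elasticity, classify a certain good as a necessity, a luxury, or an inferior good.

%ΔQ = (2179 − 3949)/[(3949+2179)/2] = -1770/3064 ≈ -0.5777.
%ΔY = (29,349 − 21,000)/[(21,000+29,349)/2] = 8349/25174.5 ≈ 0.3316.
E_I = %ΔQ/%ΔY ≈ -1.742.
E_I < 0: inferior good.

inferior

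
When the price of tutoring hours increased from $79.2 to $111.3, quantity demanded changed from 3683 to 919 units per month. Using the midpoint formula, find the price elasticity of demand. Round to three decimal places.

%Δq = (919 − 3683)/[(3683 + 919)/2] = -2764/2301 ≈ -1.2012.
%ΔP = (111.3 − 79.2)/[(79.2 + 111.3)/2] = 32.1/95.25 ≈ 0.3370.
Arc elasticity E = %Δq/%ΔP ≈ -1.2012/0.3370 ≈ -3.564.
|E| > 1: demand is elastic over this range.

-3.564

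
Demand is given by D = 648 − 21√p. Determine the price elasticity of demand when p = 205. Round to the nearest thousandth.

At p = 205, D = 347.3258.
dD/dp = −21/(2√p) = −21/(2·14.3178).
Point elasticity E = (dD/dp)·(p/D) = -0.7334 × 205/347.3258 ≈ -0.433.
|E| < 1, so demand is inelastic at this price.

-0.433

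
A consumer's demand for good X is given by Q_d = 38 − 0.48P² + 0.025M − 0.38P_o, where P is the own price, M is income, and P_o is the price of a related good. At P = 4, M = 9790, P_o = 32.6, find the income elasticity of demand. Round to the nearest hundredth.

0.93

First evaluate Q_d: 38 − 0.48(4)² + 0.025(9790) − 0.38(32.6) = 38 − 7.68 + 244.75 − 12.388 = 262.682.
∂Q_d/∂M = +0.025, so E_I = 0.025·(9790/262.682) ≈ 0.93.
E_I ∈ (0,1): normal good (necessity).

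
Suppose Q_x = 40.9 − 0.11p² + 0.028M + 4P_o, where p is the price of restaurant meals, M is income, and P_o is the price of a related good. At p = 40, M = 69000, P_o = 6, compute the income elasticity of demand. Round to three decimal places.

1.061

Evaluating quantity at (p, M, P_o) gives Q_x = 40.9 − 0.11(40)² + 0.028(69000) + 4(6) = 40.9 − 176 + 1932 + 24 = 1820.9.
∂Q_x/∂M = +0.028, so E_I = 0.028·(69000/1820.9) ≈ 1.061.
E_I > 1: normal good (luxury).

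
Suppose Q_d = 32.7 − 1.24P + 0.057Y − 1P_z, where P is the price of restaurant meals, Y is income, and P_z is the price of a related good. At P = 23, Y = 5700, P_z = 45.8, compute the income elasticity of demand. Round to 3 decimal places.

1.147

First evaluate Q_d: 32.7 − 1.24(23) + 0.057(5700) − 1(45.8) = 32.7 − 28.52 + 324.9 − 45.8 = 283.28.
∂Q_d/∂Y = +0.057, so E_I = 0.057·(5700/283.28) ≈ 1.147.
E_I > 1: normal good (luxury).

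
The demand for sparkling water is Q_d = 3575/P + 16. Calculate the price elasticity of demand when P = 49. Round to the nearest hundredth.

At P = 49, Q_d = 88.9592.
dQ_d/dP = −3575/P² = −1.489.
Point elasticity E = (dQ_d/dP)·(P/Q_d) = -1.489 × 49/88.9592 ≈ -0.82.
|E| < 1, so demand is inelastic at this price.

-0.82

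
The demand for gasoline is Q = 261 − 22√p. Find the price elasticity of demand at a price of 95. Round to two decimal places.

At p = 95, Q = 46.5705.
dQ/dp = −22/(2√p) = −22/(2·9.7468).
Point elasticity E = (dQ/dp)·(p/Q) = -1.1286 × 95/46.5705 ≈ -2.30.
|E| > 1, so demand is elastic at this price.

-2.30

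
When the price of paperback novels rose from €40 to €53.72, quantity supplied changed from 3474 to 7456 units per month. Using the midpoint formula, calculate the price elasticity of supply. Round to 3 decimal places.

%ΔQ = (7456 − 3474)/[(3474 + 7456)/2] = 3982/5465 ≈ 0.7286.
%Δp = (53.72 − 40)/[(40 + 53.72)/2] = 13.72/46.86 ≈ 0.2928.
Arc elasticity E = %ΔQ/%Δp ≈ 0.7286/0.2928 ≈ 2.489.
|E| > 1: supply is elastic over this range.

2.489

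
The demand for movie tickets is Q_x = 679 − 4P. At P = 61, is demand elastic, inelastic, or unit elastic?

inelastic

At P = 61, Q_x = 435.
dQ_x/dP = −4.
Point elasticity E = (dQ_x/dP)·(P/Q_x) = -4 × 61/435 ≈ -0.561.
|E| ≈ 0.561 < 1, so demand is inelastic.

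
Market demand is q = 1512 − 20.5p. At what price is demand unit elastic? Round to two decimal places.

36.88

For linear demand q = a − bp, E = −bp/(a − bp). |E| = 1 ⇒ bp = a − bp ⇒ p = a/(2b).
p = 1512/(2·20.5) ≈ 36.88.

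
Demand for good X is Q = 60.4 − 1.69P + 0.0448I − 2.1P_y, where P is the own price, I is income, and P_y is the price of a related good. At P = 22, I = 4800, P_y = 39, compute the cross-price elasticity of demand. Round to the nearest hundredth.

-0.52

Q = 60.4 − 1.69(22) + 0.0448(4800) − 2.1(39) = 60.4 − 37.18 + 215.04 − 81.9 = 156.36.
∂Q/∂P_y = −2.1, so E_xy = -2.1·(39/156.36) ≈ -0.52.
E_xy < 0: the goods are complements.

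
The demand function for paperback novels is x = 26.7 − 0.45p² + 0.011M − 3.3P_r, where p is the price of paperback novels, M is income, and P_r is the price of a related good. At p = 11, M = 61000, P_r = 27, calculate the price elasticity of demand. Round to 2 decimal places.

-0.20

Evaluating quantity at (p, M, P_r) gives x = 26.7 − 0.45(11)² + 0.011(61000) − 3.3(27) = 26.7 − 54.45 + 671 − 89.1 = 554.15.
∂x/∂p = −2·0.45·p = -9.9, so E_p = -9.9·(11/554.15) ≈ -0.20.
|E_p| < 1: demand is inelastic.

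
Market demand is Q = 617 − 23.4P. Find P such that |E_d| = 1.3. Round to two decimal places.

Set −bP/(a − bP) = −1.3 ⇒ bP = 1.3(a − bP) ⇒ bP(1+1.3) = 1.3·a.
P = 1.3·617/(23.4·2.3) ≈ 14.90.

14.90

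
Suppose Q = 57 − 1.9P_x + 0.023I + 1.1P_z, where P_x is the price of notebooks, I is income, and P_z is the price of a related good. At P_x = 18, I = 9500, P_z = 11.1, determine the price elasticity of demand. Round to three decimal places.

-0.135

Q = 57 − 1.9(18) + 0.023(9500) + 1.1(11.1) = 57 − 34.2 + 218.5 + 12.21 = 253.51.
∂Q/∂P_x = −1.9, so E_p = (−1.9)·(18/253.51) ≈ -0.135.
|E_p| < 1: demand is inelastic.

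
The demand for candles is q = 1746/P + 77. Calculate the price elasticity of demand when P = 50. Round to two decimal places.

-0.31

At P = 50, q = 111.92.
dq/dP = −1746/P² = −0.6984.
Point elasticity E = (dq/dP)·(P/q) = -0.6984 × 50/111.92 ≈ -0.31.
|E| < 1, so demand is inelastic at this price.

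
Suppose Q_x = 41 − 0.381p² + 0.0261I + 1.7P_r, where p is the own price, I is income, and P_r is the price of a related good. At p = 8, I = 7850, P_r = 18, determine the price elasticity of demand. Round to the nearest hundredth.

At the given point, Q_x = 41 − 0.381(8)² + 0.0261(7850) + 1.7(18) = 41 − 24.384 + 204.885 + 30.6 = 252.101.
∂Q_x/∂p = −2·0.381·p = -6.096, so E_p = -6.096·(8/252.101) ≈ -0.19.
|E_p| < 1: demand is inelastic.

-0.19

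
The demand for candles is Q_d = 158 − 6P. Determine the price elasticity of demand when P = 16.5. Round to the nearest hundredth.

At P = 16.5, Q_d = 59.
dQ_d/dP = −6.
Point elasticity E = (dQ_d/dP)·(P/Q_d) = -6 × 16.5/59 ≈ -1.68.
|E| > 1, so demand is elastic at this price.

-1.68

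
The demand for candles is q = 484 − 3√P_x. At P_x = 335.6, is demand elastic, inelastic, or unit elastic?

inelastic

At P_x = 335.6, q = 429.0418.
dq/dP_x = −3/(2√P_x) = −3/(2·18.3194).
Point elasticity E = (dq/dP_x)·(P_x/q) = -0.0819 × 335.6/429.0418 ≈ -0.064.
|E| ≈ 0.064 < 1, so demand is inelastic.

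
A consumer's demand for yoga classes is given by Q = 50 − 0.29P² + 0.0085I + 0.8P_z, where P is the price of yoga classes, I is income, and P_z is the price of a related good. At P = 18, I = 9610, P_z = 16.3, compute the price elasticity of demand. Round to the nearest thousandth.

-3.702

At the given point, Q = 50 − 0.29(18)² + 0.0085(9610) + 0.8(16.3) = 50 − 93.96 + 81.685 + 13.04 = 50.765.
∂Q/∂P = −2·0.29·P = -10.44, so E_p = -10.44·(18/50.765) ≈ -3.702.
|E_p| > 1: demand is elastic.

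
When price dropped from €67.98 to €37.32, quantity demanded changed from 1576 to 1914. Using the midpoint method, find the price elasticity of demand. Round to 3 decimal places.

%Δq = (1914 − 1576)/[(1576 + 1914)/2] = 338/1745 ≈ 0.1937.
%Δp = (37.32 − 67.98)/[(67.98 + 37.32)/2] = -30.66/52.65 ≈ -0.5823.
Arc elasticity E = %Δq/%Δp ≈ 0.1937/-0.5823 ≈ -0.333.
|E| < 1: demand is inelastic over this range.

-0.333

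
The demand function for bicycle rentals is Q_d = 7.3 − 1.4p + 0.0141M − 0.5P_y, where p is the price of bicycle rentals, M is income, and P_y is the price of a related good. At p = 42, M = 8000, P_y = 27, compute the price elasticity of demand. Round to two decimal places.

Q_d = 7.3 − 1.4(42) + 0.0141(8000) − 0.5(27) = 7.3 − 58.8 + 112.8 − 13.5 = 47.8.
∂Q_d/∂p = −1.4, so E_p = (−1.4)·(42/47.8) ≈ -1.23.
|E_p| > 1: demand is elastic.

-1.23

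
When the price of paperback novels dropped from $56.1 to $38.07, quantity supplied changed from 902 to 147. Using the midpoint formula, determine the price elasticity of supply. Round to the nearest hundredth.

%Δq = (147 − 902)/[(902 + 147)/2] = -755/524.5 ≈ -1.4395.
%Δp = (38.07 − 56.1)/[(56.1 + 38.07)/2] = -18.03/47.085 ≈ -0.3829.
Arc elasticity E = %Δq/%Δp ≈ -1.4395/-0.3829 ≈ 3.76.
|E| > 1: supply is elastic over this range.

3.76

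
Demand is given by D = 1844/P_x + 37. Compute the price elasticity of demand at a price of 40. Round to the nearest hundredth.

-0.55

At P_x = 40, D = 83.1.
dD/dP_x = −1844/P_x² = −1.1525.
Point elasticity E = (dD/dP_x)·(P_x/D) = -1.1525 × 40/83.1 ≈ -0.55.
|E| < 1, so demand is inelastic at this price.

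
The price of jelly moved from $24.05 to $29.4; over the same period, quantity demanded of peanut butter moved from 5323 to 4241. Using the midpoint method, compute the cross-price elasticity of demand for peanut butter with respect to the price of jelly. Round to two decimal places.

%ΔQ_x = (4241 − 5323)/[(5323+4241)/2] = -1082/4782 ≈ -0.2263.
%ΔP_y = (29.4 − 24.05)/[(24.05+29.4)/2] ≈ 0.2002.
E_xy = -0.2263/0.2002 ≈ -1.13.
E_xy < 0, so peanut butter and jelly are complements.

-1.13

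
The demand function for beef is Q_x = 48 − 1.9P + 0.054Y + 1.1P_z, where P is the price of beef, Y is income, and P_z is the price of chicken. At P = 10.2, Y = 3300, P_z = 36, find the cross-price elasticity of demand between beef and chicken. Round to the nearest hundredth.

Substituting, Q_x = 48 − 1.9(10.2) + 0.054(3300) + 1.1(36) = 48 − 19.38 + 178.2 + 39.6 = 246.42.
∂Q_x/∂P_z = +1.1, so E_xy = 1.1·(36/246.42) ≈ 0.16.
E_xy > 0: the goods are substitutes.

0.16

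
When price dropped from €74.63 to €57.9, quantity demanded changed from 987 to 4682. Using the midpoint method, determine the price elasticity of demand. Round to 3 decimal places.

-5.163

%Δq = (4682 − 987)/[(987 + 4682)/2] = 3695/2834.5 ≈ 1.3036.
%ΔP = (57.9 − 74.63)/[(74.63 + 57.9)/2] = -16.73/66.265 ≈ -0.2525.
Arc elasticity E = %Δq/%ΔP ≈ 1.3036/-0.2525 ≈ -5.163.
|E| > 1: demand is elastic over this range.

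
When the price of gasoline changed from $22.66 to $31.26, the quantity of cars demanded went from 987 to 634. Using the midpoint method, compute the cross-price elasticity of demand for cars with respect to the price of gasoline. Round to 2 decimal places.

%ΔQ_x = (634 − 987)/[(987+634)/2] = -353/810.5 ≈ -0.4355.
%ΔP_y = (31.26 − 22.66)/[(22.66+31.26)/2] ≈ 0.3190.
E_xy = -0.4355/0.3190 ≈ -1.37.
E_xy < 0, so cars and gasoline are complements.

-1.37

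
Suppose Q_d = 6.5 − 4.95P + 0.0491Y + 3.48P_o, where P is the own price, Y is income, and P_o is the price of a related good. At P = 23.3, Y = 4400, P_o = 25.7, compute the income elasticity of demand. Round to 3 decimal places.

First evaluate Q_d: 6.5 − 4.95(23.3) + 0.0491(4400) + 3.48(25.7) = 6.5 − 115.335 + 216.04 + 89.436 = 196.641.
∂Q_d/∂Y = +0.0491, so E_I = 0.0491·(4400/196.641) ≈ 1.099.
E_I > 1: normal good (luxury).

1.099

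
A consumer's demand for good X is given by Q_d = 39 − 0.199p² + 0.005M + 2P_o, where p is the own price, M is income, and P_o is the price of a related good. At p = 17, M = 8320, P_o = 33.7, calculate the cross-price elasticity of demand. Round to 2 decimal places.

0.74

At the given point, Q_d = 39 − 0.199(17)² + 0.005(8320) + 2(33.7) = 39 − 57.511 + 41.6 + 67.4 = 90.489.
∂Q_d/∂P_o = +2, so E_xy = 2·(33.7/90.489) ≈ 0.74.
E_xy > 0: the goods are substitutes.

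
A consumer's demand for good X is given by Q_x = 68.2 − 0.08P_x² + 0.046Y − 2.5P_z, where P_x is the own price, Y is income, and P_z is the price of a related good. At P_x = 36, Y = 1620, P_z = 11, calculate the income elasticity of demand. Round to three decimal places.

Evaluating quantity at (P_x, Y, P_z) gives Q_x = 68.2 − 0.08(36)² + 0.046(1620) − 2.5(11) = 68.2 − 103.68 + 74.52 − 27.5 = 11.54.
∂Q_x/∂Y = +0.046, so E_I = 0.046·(1620/11.54) ≈ 6.458.
E_I > 1: normal good (luxury).

6.458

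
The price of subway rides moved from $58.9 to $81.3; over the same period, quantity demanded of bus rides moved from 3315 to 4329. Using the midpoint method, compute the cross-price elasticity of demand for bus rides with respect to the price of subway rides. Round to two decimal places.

%ΔQ_x = (4329 − 3315)/[(3315+4329)/2] = 1014/3822 ≈ 0.2653.
%ΔP_y = (81.3 − 58.9)/[(58.9+81.3)/2] ≈ 0.3195.
E_xy = 0.2653/0.3195 ≈ 0.83.
E_xy > 0, so bus rides and subway rides are substitutes.

0.83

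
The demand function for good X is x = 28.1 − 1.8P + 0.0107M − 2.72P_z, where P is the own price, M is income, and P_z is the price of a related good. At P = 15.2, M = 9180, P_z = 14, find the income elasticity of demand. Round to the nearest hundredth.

At the given point, x = 28.1 − 1.8(15.2) + 0.0107(9180) − 2.72(14) = 28.1 − 27.36 + 98.226 − 38.08 = 60.886.
∂x/∂M = +0.0107, so E_I = 0.0107·(9180/60.886) ≈ 1.61.
E_I > 1: normal good (luxury).

1.61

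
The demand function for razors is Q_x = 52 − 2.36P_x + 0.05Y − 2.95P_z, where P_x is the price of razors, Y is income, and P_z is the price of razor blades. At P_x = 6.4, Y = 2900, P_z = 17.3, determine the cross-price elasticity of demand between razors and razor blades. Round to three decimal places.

-0.390

At the given point, Q_x = 52 − 2.36(6.4) + 0.05(2900) − 2.95(17.3) = 52 − 15.104 + 145 − 51.035 = 130.861.
∂Q_x/∂P_z = −2.95, so E_xy = -2.95·(17.3/130.861) ≈ -0.390.
E_xy < 0: the goods are complements.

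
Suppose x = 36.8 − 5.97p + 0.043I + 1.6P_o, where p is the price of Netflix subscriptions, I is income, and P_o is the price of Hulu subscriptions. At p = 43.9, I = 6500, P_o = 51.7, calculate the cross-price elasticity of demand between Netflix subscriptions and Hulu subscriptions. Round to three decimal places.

0.604

Substituting, x = 36.8 − 5.97(43.9) + 0.043(6500) + 1.6(51.7) = 36.8 − 262.083 + 279.5 + 82.72 = 136.937.
∂x/∂P_o = +1.6, so E_xy = 1.6·(51.7/136.937) ≈ 0.604.
E_xy > 0: the goods are substitutes.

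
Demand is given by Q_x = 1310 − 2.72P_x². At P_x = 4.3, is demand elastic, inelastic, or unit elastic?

inelastic

At P_x = 4.3, Q_x = 1259.7072.
dQ_x/dP_x = −2·2.72·P_x = −23.392.
Point elasticity E = (dQ_x/dP_x)·(P_x/Q_x) = -23.392 × 4.3/1259.7072 ≈ -0.080.
|E| ≈ 0.080 < 1, so demand is inelastic.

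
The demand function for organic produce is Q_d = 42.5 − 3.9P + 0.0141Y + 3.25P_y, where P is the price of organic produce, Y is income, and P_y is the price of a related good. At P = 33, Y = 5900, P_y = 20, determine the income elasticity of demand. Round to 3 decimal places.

At the given point, Q_d = 42.5 − 3.9(33) + 0.0141(5900) + 3.25(20) = 42.5 − 128.7 + 83.19 + 65 = 61.99.
∂Q_d/∂Y = +0.0141, so E_I = 0.0141·(5900/61.99) ≈ 1.342.
E_I > 1: normal good (luxury).

1.342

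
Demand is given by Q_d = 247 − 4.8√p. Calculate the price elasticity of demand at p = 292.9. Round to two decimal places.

-0.25

At p = 292.9, Q_d = 164.8513.
dQ_d/dp = −4.8/(2√p) = −4.8/(2·17.1143).
Point elasticity E = (dQ_d/dp)·(p/Q_d) = -0.1402 × 292.9/164.8513 ≈ -0.25.
|E| < 1, so demand is inelastic at this price.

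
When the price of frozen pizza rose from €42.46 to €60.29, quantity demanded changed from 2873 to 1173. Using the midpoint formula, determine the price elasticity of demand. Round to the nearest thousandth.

%Δq = (1173 − 2873)/[(2873 + 1173)/2] = -1700/2023 ≈ -0.8403.
%Δp = (60.29 − 42.46)/[(42.46 + 60.29)/2] = 17.83/51.375 ≈ 0.3471.
Arc elasticity E = %Δq/%Δp ≈ -0.8403/0.3471 ≈ -2.421.
|E| > 1: demand is elastic over this range.

-2.421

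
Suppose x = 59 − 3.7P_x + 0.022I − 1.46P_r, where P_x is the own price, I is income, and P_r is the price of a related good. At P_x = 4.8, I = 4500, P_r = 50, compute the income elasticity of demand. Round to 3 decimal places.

Substituting, x = 59 − 3.7(4.8) + 0.022(4500) − 1.46(50) = 59 − 17.76 + 99 − 73 = 67.24.
∂x/∂I = +0.022, so E_I = 0.022·(4500/67.24) ≈ 1.472.
E_I > 1: normal good (luxury).

1.472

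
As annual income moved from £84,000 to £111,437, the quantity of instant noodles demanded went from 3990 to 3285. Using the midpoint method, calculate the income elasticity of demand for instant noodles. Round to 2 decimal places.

%ΔQ = (3285 − 3990)/[(3990+3285)/2] = -705/3637.5 ≈ -0.1938.
%ΔY = (111,437 − 84,000)/[(84,000+111,437)/2] = 27437/97718.5 ≈ 0.2808.
E_I = %ΔQ/%ΔY ≈ -0.69.
E_I < 0: inferior good.

-0.69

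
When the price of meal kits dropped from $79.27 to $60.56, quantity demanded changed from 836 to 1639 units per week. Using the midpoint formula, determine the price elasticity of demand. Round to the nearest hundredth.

%Δq = (1639 − 836)/[(836 + 1639)/2] = 803/1237.5 ≈ 0.6489.
%ΔP = (60.56 − 79.27)/[(79.27 + 60.56)/2] = -18.71/69.915 ≈ -0.2676.
Arc elasticity E = %Δq/%ΔP ≈ 0.6489/-0.2676 ≈ -2.42.
|E| > 1: demand is elastic over this range.

-2.42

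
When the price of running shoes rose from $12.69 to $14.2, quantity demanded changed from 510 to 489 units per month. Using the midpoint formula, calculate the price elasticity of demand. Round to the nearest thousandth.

-0.374

%ΔQ = (489 − 510)/[(510 + 489)/2] = -21/499.5 ≈ -0.0420.
%Δp = (14.2 − 12.69)/[(12.69 + 14.2)/2] = 1.51/13.445 ≈ 0.1123.
Arc elasticity E = %ΔQ/%Δp ≈ -0.0420/0.1123 ≈ -0.374.
|E| < 1: demand is inelastic over this range.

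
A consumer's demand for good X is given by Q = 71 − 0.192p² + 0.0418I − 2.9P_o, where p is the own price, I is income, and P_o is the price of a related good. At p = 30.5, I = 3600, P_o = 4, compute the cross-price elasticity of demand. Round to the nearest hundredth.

-0.37

Substituting, Q = 71 − 0.192(30.5)² + 0.0418(3600) − 2.9(4) = 71 − 178.608 + 150.48 − 11.6 = 31.272.
∂Q/∂P_o = −2.9, so E_xy = -2.9·(4/31.272) ≈ -0.37.
E_xy < 0: the goods are complements.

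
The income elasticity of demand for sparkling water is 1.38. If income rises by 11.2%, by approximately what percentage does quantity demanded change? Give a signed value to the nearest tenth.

15.5

%ΔQ ≈ E × %ΔI = (1.38) × (11.2%) ≈ 15.5%.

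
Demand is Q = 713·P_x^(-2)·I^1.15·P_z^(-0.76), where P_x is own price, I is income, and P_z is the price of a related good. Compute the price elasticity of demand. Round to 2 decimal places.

-2.00

For a Cobb–Douglas (constant-elasticity) form Q = A·P_x^α·…, the elasticity with respect to P_x equals the exponent α at every point.
Here the exponent on P_x is -2, so the price elasticity of demand is -2.00.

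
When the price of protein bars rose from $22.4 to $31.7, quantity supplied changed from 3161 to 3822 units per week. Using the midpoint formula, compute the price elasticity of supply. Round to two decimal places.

0.55

%ΔQ = (3822 − 3161)/[(3161 + 3822)/2] = 661/3491.5 ≈ 0.1893.
%ΔP = (31.7 − 22.4)/[(22.4 + 31.7)/2] = 9.3/27.05 ≈ 0.3438.
Arc elasticity E = %ΔQ/%ΔP ≈ 0.1893/0.3438 ≈ 0.55.
|E| < 1: supply is inelastic over this range.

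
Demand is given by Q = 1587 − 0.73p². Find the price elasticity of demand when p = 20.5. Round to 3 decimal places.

At p = 20.5, Q = 1280.2175.
dQ/dp = −2·0.73·p = −29.93.
Point elasticity E = (dQ/dp)·(p/Q) = -29.93 × 20.5/1280.2175 ≈ -0.479.
|E| < 1, so demand is inelastic at this price.

-0.479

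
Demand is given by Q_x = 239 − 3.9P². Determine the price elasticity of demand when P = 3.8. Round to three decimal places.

At P = 3.8, Q_x = 182.684.
dQ_x/dP = −2·3.9·P = −29.64.
Point elasticity E = (dQ_x/dP)·(P/Q_x) = -29.64 × 3.8/182.684 ≈ -0.617.
|E| < 1, so demand is inelastic at this price.

-0.617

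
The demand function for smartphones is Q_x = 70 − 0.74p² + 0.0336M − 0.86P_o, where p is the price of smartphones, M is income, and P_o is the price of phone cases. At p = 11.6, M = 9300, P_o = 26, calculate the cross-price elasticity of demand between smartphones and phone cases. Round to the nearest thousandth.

At the given point, Q_x = 70 − 0.74(11.6)² + 0.0336(9300) − 0.86(26) = 70 − 99.5744 + 312.48 − 22.36 = 260.5456.
∂Q_x/∂P_o = −0.86, so E_xy = -0.86·(26/260.5456) ≈ -0.086.
E_xy < 0: the goods are complements.

-0.086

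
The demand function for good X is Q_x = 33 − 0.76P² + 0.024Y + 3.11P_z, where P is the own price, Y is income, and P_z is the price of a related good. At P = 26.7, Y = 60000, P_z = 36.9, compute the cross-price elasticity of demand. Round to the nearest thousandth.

Substituting, Q_x = 33 − 0.76(26.7)² + 0.024(60000) + 3.11(36.9) = 33 − 541.7964 + 1440 + 114.759 = 1045.9626.
∂Q_x/∂P_z = +3.11, so E_xy = 3.11·(36.9/1045.9626) ≈ 0.110.
E_xy > 0: the goods are substitutes.

0.110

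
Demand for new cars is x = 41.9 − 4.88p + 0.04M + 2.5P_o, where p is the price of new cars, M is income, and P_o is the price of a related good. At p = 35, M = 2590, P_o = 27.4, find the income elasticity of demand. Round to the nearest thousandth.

Substituting, x = 41.9 − 4.88(35) + 0.04(2590) + 2.5(27.4) = 41.9 − 170.8 + 103.6 + 68.5 = 43.2.
∂x/∂M = +0.04, so E_I = 0.04·(2590/43.2) ≈ 2.398.
E_I > 1: normal good (luxury).

2.398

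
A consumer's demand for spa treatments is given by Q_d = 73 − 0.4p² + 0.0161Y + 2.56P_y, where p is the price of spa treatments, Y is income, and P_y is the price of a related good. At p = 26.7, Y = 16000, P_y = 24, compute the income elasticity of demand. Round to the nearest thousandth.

First evaluate Q_d: 73 − 0.4(26.7)² + 0.0161(16000) + 2.56(24) = 73 − 285.156 + 257.6 + 61.44 = 106.884.
∂Q_d/∂Y = +0.0161, so E_I = 0.0161·(16000/106.884) ≈ 2.410.
E_I > 1: normal good (luxury).

2.410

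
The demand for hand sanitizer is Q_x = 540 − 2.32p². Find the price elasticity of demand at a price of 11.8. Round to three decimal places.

-2.978

At p = 11.8, Q_x = 216.9632.
dQ_x/dp = −2·2.32·p = −54.752.
Point elasticity E = (dQ_x/dp)·(p/Q_x) = -54.752 × 11.8/216.9632 ≈ -2.978.
|E| > 1, so demand is elastic at this price.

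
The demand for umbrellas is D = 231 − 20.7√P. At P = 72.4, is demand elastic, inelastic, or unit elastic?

elastic

At P = 72.4, D = 54.8674.
dD/dP = −20.7/(2√P) = −20.7/(2·8.5088).
Point elasticity E = (dD/dP)·(P/D) = -1.2164 × 72.4/54.8674 ≈ -1.605.
|E| ≈ 1.605 > 1, so demand is elastic.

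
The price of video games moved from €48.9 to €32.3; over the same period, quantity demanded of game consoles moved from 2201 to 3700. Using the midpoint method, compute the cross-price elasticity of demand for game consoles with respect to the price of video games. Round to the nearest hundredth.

-1.24

%ΔQ_x = (3700 − 2201)/[(2201+3700)/2] = 1499/2950.5 ≈ 0.5080.
%ΔP_y = (32.3 − 48.9)/[(48.9+32.3)/2] ≈ -0.4089.
E_xy = 0.5080/-0.4089 ≈ -1.24.
E_xy < 0, so game consoles and video games are complements.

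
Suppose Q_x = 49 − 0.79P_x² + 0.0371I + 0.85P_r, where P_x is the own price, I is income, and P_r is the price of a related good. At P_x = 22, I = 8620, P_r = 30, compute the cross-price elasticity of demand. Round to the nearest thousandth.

Substituting, Q_x = 49 − 0.79(22)² + 0.0371(8620) + 0.85(30) = 49 − 382.36 + 319.802 + 25.5 = 11.942.
∂Q_x/∂P_r = +0.85, so E_xy = 0.85·(30/11.942) ≈ 2.135.
E_xy > 0: the goods are substitutes.

2.135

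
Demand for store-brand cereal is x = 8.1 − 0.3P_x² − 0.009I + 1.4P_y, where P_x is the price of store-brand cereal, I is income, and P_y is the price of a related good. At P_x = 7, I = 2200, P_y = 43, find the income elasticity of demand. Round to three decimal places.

Evaluating quantity at (P_x, I, P_y) gives x = 8.1 − 0.3(7)² − 0.009(2200) + 1.4(43) = 8.1 − 14.7 − 19.8 + 60.2 = 33.8.
∂x/∂I = −0.009, so E_I = -0.009·(2200/33.8) ≈ -0.586.
E_I < 0: inferior good.

-0.586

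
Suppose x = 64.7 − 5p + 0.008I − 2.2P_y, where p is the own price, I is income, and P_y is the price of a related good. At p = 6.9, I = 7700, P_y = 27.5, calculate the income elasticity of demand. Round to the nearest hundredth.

Evaluating quantity at (p, I, P_y) gives x = 64.7 − 5(6.9) + 0.008(7700) − 2.2(27.5) = 64.7 − 34.5 + 61.6 − 60.5 = 31.3.
∂x/∂I = +0.008, so E_I = 0.008·(7700/31.3) ≈ 1.97.
E_I > 1: normal good (luxury).

1.97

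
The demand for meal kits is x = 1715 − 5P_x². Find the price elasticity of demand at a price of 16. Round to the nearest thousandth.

At P_x = 16, x = 435.
dx/dP_x = −2·5·P_x = −160.
Point elasticity E = (dx/dP_x)·(P_x/x) = -160 × 16/435 ≈ -5.885.
|E| > 1, so demand is elastic at this price.

-5.885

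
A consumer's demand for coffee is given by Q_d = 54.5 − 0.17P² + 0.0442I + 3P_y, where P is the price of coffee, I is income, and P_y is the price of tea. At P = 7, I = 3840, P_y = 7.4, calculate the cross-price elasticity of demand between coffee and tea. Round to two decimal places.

Evaluating quantity at (P, I, P_y) gives Q_d = 54.5 − 0.17(7)² + 0.0442(3840) + 3(7.4) = 54.5 − 8.33 + 169.728 + 22.2 = 238.098.
∂Q_d/∂P_y = +3, so E_xy = 3·(7.4/238.098) ≈ 0.09.
E_xy > 0: the goods are substitutes.

0.09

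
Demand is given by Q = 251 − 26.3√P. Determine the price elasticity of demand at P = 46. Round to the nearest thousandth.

-1.228

At P = 46, Q = 72.6247.
dQ/dP = −26.3/(2√P) = −26.3/(2·6.7823).
Point elasticity E = (dQ/dP)·(P/Q) = -1.9389 × 46/72.6247 ≈ -1.228.
|E| > 1, so demand is elastic at this price.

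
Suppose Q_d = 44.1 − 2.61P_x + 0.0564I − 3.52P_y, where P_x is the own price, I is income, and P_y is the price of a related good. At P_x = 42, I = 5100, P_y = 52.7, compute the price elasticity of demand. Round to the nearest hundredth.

-2.99

Substituting, Q_d = 44.1 − 2.61(42) + 0.0564(5100) − 3.52(52.7) = 44.1 − 109.62 + 287.64 − 185.504 = 36.616.
∂Q_d/∂P_x = −2.61, so E_p = (−2.61)·(42/36.616) ≈ -2.99.
|E_p| > 1: demand is elastic.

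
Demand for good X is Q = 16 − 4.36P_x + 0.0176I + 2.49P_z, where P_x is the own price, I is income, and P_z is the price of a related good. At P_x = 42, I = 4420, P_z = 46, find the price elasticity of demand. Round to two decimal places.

-7.26

At the given point, Q = 16 − 4.36(42) + 0.0176(4420) + 2.49(46) = 16 − 183.12 + 77.792 + 114.54 = 25.212.
∂Q/∂P_x = −4.36, so E_p = (−4.36)·(42/25.212) ≈ -7.26.
|E_p| > 1: demand is elastic.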